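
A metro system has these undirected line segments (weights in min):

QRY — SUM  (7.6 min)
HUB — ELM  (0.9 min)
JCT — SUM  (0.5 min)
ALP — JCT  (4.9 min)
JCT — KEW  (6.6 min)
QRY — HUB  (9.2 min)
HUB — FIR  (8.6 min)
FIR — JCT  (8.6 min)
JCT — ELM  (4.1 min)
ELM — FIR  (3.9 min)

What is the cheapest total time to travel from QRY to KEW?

14.7 min

Compare a few routes:
QRY - HUB - ELM - FIR - JCT - KEW: 9.2+0.9+3.9+8.6+6.6 = 29.2
QRY - SUM - JCT - KEW: 7.6+0.5+6.6 = 14.7
QRY - HUB - ELM - JCT - KEW: 9.2+0.9+4.1+6.6 = 20.8
Cheapest is QRY - SUM - JCT - KEW at 14.7 min.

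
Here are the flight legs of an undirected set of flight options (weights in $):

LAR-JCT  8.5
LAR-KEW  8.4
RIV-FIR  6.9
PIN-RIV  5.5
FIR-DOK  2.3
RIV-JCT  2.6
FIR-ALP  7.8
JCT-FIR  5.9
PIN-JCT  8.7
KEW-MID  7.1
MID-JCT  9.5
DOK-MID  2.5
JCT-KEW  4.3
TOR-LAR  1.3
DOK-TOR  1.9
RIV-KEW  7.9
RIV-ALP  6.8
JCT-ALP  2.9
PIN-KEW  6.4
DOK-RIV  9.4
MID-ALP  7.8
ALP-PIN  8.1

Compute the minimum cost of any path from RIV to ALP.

Settle nodes by increasing distance from RIV:
RIV: 0
JCT: 2.6  (via RIV)
PIN: 5.5  (via RIV)
ALP: 5.5  (via JCT)
Shortest route: RIV–JCT–ALP = $5.5.

$5.5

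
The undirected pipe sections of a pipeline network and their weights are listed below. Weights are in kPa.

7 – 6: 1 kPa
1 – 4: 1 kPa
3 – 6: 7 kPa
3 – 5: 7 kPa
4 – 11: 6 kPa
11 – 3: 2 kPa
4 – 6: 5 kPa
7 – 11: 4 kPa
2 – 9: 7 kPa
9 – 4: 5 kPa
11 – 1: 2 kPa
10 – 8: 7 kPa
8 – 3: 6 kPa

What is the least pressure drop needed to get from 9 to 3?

Shortest distances from 9:
9: 0
4: 5  (via 9)
1: 6  (via 4)
2: 7  (via 9)
11: 8  (via 1)
3: 10  (via 11)
Shortest route: 9–4–1–11–3 = 10 kPa.

10 kPa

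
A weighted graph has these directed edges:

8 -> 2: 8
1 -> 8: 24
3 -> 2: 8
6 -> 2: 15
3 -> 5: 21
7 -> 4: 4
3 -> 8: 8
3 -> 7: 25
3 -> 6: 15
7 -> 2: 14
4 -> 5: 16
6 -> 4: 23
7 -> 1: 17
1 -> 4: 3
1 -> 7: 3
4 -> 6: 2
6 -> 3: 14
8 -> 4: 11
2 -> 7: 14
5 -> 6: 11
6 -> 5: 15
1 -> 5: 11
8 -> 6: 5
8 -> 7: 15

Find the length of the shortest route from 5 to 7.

Shortest distances from 5:
5: 0
6: 11  (via 5)
3: 25  (via 6)
2: 26  (via 6)
8: 33  (via 3)
4: 34  (via 6)
7: 40  (via 2)
Shortest route: 5 → 6 → 2 → 7 = 40.

40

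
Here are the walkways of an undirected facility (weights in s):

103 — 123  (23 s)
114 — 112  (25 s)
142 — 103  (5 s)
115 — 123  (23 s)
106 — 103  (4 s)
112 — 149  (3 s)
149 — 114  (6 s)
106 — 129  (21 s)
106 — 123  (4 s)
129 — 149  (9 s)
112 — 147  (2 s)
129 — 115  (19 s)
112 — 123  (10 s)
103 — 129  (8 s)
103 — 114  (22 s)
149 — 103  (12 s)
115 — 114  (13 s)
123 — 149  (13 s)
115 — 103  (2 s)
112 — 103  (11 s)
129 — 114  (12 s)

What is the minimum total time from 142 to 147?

18 s

Shortest distances from 142:
142: 0
103: 5  (via 142)
115: 7  (via 103)
106: 9  (via 103)
129: 13  (via 103)
123: 13  (via 106)
112: 16  (via 103)
149: 17  (via 103)
147: 18  (via 112)
Shortest route: 142–103–112–147 = 18 s.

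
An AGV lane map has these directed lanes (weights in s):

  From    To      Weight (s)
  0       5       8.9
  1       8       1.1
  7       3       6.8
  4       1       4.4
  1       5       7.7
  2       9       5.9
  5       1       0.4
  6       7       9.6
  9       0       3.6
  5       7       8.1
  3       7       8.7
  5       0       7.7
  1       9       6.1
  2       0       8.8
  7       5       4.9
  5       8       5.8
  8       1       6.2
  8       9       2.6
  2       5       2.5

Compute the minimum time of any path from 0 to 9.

13 s

Shortest distances from 0:
0: 0
5: 8.9  (via 0)
1: 9.3  (via 5)
8: 10.4  (via 1)
9: 13  (via 8)
Shortest route: 0 → 5 → 1 → 8 → 9 = 13 s.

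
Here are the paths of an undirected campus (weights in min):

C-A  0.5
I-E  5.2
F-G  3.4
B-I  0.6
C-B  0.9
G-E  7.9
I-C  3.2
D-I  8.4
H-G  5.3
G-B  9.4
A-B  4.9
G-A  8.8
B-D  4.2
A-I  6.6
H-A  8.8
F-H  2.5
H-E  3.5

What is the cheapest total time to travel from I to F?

11.2 min

Candidate routes:
I–B–G–F: 0.6+9.4+3.4 = 13.4
I–B–C–A–H–F: 0.6+0.9+0.5+8.8+2.5 = 13.3
I–E–H–F: 5.2+3.5+2.5 = 11.2
The minimum is 11.2 min via I–E–H–F.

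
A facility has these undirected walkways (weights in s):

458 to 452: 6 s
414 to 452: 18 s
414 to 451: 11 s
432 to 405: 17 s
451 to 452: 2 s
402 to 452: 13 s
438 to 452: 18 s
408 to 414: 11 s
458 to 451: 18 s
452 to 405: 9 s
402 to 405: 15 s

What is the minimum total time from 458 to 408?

Running Dijkstra from 458:
458: 0
452: 6  (via 458)
451: 8  (via 452)
405: 15  (via 452)
414: 19  (via 451)
402: 19  (via 452)
438: 24  (via 452)
408: 30  (via 414)
Shortest route: 458 → 452 → 451 → 414 → 408 = 30 s.

30 s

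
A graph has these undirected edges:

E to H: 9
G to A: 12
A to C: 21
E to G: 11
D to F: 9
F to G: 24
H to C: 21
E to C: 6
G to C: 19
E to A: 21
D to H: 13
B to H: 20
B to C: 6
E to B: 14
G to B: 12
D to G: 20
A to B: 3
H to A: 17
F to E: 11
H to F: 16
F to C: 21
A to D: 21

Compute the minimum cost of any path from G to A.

Enumerating some paths:
G–B–A: 12+3 = 15
G–A: 12 = 12
Cheapest is G–A at 12.

12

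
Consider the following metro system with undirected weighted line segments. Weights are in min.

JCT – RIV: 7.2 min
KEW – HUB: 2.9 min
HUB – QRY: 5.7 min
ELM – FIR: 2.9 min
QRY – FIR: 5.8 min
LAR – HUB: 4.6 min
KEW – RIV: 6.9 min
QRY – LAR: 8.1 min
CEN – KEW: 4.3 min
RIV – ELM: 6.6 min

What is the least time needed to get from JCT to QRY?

22.5 min

Running Dijkstra from JCT:
JCT: 0
RIV: 7.2  (via JCT)
ELM: 13.8  (via RIV)
KEW: 14.1  (via RIV)
FIR: 16.7  (via ELM)
HUB: 17  (via KEW)
CEN: 18.4  (via KEW)
LAR: 21.6  (via HUB)
QRY: 22.5  (via FIR)
Shortest route: JCT → RIV → ELM → FIR → QRY = 22.5 min.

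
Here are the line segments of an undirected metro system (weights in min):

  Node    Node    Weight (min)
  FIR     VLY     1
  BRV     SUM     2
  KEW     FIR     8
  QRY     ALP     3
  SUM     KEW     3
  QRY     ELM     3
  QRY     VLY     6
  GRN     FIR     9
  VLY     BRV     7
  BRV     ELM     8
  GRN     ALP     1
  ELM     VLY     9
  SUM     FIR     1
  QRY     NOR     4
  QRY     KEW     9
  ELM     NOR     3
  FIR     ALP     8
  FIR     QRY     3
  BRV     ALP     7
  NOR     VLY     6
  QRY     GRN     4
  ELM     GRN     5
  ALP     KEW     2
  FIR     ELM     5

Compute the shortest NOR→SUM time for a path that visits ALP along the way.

12 min

Shortest NOR→ALP: NOR → QRY → ALP = 7
Best ALP to SUM: ALP → KEW → SUM costing 5
Total via ALP: 7 + 5 = 12 min.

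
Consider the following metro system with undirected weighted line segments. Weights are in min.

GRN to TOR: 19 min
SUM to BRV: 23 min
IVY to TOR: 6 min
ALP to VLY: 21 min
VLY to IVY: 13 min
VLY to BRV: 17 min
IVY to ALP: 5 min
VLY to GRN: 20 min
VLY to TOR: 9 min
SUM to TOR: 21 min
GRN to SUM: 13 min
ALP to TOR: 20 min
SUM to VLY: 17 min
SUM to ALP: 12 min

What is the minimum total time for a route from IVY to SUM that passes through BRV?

Best IVY to BRV: IVY → VLY → BRV costing 30
Shortest BRV→SUM: BRV → SUM = 23
Total via BRV: 30 + 23 = 53 min.

53 min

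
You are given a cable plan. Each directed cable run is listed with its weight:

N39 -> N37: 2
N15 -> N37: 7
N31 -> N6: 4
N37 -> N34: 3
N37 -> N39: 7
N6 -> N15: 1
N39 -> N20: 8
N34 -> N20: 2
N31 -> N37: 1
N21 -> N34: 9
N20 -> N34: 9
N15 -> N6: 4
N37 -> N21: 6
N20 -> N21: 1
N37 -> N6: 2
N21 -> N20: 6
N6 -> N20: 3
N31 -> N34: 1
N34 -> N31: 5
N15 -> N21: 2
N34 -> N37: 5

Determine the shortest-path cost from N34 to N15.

8

Settle nodes by increasing distance from N34:
N34: 0
N20: 2  (via N34)
N21: 3  (via N20)
N31: 5  (via N34)
N37: 5  (via N34)
N6: 7  (via N37)
N15: 8  (via N6)
Shortest route: N34–N37–N6–N15 = 8.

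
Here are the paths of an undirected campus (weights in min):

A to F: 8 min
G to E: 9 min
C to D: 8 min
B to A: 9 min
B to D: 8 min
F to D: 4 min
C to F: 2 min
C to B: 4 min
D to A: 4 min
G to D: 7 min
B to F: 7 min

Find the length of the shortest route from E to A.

20 min

Settle nodes by increasing distance from E:
E: 0
G: 9  (via E)
D: 16  (via G)
A: 20  (via D)
Shortest route: E → G → D → A = 20 min.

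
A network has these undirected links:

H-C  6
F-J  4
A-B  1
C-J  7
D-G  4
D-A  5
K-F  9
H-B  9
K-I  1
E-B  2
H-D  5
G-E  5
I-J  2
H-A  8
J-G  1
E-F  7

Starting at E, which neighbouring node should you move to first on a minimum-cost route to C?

G

Compare a few routes:
E–B–H–C: 2+9+6 = 17
E–B–A–H–C: 2+1+8+6 = 17
E–G–J–C: 5+1+7 = 13
Cheapest is E–G–J–C at 13.
So from E the first move is to G.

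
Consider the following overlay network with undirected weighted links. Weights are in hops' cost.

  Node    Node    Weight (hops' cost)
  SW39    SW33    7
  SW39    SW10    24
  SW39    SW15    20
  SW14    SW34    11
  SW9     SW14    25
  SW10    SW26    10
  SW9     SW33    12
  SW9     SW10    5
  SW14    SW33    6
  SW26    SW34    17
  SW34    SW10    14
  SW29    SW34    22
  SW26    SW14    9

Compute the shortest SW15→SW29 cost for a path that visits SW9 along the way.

Best SW15 to SW9: SW15 → SW39 → SW33 → SW9 costing 39
Best SW9 to SW29: SW9 → SW10 → SW34 → SW29 costing 41
Total via SW9: 39 + 41 = 80 hops' cost.

80 hops' cost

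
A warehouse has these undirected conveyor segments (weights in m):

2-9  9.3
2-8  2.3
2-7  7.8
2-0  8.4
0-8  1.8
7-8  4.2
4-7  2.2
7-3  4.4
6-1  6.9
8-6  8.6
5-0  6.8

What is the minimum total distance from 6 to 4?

15 m

Compare a few routes:
6 - 8 - 7 - 4: 8.6+4.2+2.2 = 15
6 - 8 - 2 - 7 - 4: 8.6+2.3+7.8+2.2 = 20.9
6 - 8 - 0 - 2 - 7 - 4: 8.6+1.8+8.4+7.8+2.2 = 28.8
The minimum is 15 m via 6 - 8 - 7 - 4.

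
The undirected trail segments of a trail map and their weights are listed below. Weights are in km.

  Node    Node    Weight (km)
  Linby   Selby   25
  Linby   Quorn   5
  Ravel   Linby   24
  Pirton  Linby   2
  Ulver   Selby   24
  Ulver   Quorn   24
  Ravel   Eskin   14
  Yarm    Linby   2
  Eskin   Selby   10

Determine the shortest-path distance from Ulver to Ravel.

48 km

Candidate routes:
Ulver–Quorn–Linby–Ravel: 24+5+24 = 53
Ulver–Selby–Eskin–Ravel: 24+10+14 = 48
Ulver–Selby–Linby–Ravel: 24+25+24 = 73
The minimum is 48 km via Ulver–Selby–Eskin–Ravel.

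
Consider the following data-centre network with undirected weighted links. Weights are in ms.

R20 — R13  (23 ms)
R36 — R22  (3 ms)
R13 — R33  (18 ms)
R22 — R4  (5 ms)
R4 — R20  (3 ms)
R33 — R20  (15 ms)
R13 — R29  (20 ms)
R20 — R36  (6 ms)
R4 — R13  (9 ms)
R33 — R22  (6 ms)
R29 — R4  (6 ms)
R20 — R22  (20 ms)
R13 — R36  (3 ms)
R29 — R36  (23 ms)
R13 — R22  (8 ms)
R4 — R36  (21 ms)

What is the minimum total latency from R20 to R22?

Running Dijkstra from R20:
R20: 0
R4: 3  (via R20)
R36: 6  (via R20)
R22: 8  (via R4)
Shortest route: R20–R4–R22 = 8 ms.

8 ms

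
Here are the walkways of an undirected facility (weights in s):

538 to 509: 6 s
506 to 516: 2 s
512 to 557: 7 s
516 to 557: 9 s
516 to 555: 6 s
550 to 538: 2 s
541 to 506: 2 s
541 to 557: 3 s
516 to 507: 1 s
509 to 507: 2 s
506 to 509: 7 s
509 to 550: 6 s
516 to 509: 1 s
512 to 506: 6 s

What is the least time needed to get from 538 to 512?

15 s

Enumerating some paths:
538 → 509 → 516 → 506 → 512: 6+1+2+6 = 15
538 → 550 → 509 → 507 → 516 → 506 → 512: 2+6+2+1+2+6 = 19
538 → 550 → 509 → 516 → 506 → 512: 2+6+1+2+6 = 17
538 → 509 → 507 → 516 → 506 → 512: 6+2+1+2+6 = 17
The minimum is 15 s via 538 → 509 → 516 → 506 → 512.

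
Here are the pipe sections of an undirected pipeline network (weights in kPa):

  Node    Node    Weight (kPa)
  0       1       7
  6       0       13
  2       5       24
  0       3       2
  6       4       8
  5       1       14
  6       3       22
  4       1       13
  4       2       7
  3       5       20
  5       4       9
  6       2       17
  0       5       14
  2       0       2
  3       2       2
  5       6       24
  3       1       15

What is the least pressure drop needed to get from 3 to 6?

15 kPa

Compare a few routes:
3–0–6: 2+13 = 15
3–2–4–6: 2+7+8 = 17
3–2–0–6: 2+2+13 = 17
The minimum is 15 kPa via 3–0–6.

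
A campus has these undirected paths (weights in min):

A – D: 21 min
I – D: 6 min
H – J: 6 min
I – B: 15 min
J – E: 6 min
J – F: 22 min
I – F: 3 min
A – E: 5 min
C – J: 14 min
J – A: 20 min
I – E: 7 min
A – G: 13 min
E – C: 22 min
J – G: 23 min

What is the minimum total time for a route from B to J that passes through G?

63 min

Shortest B→G: B → I → E → A → G = 40
Shortest G→J: G → J = 23
Total via G: 40 + 23 = 63 min.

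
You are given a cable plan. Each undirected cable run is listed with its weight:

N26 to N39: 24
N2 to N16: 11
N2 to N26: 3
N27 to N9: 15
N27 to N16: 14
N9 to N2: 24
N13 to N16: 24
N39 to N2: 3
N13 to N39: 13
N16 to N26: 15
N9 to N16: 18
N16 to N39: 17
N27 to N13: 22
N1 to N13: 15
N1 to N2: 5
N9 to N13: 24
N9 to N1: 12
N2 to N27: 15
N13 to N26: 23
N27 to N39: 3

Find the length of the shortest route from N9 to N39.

Candidate routes:
N9–N1–N2–N39: 12+5+3 = 20
N9–N27–N39: 15+3 = 18
Cheapest is N9–N27–N39 at 18.

18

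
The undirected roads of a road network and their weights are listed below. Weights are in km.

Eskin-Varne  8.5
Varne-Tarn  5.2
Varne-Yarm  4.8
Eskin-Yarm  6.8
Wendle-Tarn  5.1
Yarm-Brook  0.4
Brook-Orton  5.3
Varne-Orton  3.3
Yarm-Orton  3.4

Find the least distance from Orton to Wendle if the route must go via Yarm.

18.5 km

Shortest Orton→Yarm: Orton → Yarm = 3.4
Shortest Yarm→Wendle: Yarm → Varne → Tarn → Wendle = 15.1
Total via Yarm: 3.4 + 15.1 = 18.5 km.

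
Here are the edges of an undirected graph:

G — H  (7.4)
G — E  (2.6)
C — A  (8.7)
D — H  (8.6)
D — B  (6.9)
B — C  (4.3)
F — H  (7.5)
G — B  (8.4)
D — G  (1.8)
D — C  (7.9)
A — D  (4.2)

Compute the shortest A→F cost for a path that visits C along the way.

32.7

Best A to C: A → C costing 8.7
Best C to F: C → D → H → F costing 24
Total via C: 8.7 + 24 = 32.7.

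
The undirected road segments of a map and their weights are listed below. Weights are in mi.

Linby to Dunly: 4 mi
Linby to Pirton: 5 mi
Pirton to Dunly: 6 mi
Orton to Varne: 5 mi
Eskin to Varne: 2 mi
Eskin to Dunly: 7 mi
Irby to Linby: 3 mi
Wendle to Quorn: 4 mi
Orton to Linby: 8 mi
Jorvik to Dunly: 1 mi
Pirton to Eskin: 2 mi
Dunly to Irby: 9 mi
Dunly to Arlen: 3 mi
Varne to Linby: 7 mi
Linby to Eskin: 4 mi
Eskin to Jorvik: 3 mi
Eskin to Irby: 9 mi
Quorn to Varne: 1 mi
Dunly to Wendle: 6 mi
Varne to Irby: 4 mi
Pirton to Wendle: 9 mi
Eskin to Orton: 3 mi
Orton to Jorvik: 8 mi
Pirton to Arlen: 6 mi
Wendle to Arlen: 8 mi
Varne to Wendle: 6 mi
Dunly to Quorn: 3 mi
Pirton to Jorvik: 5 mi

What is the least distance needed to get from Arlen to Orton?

10 mi

Compare a few routes:
Arlen–Dunly–Jorvik–Orton: 3+1+8 = 12
Arlen–Pirton–Eskin–Orton: 6+2+3 = 11
Arlen–Dunly–Jorvik–Eskin–Orton: 3+1+3+3 = 10
The minimum is 10 mi via Arlen–Dunly–Jorvik–Eskin–Orton.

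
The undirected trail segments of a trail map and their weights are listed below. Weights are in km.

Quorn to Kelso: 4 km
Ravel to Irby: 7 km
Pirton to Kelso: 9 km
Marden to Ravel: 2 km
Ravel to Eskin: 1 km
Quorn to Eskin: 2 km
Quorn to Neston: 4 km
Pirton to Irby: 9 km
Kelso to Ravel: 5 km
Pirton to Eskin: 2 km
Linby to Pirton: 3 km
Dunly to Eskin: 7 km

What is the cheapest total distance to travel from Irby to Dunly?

Running Dijkstra from Irby:
Irby: 0
Ravel: 7  (via Irby)
Eskin: 8  (via Ravel)
Marden: 9  (via Ravel)
Pirton: 9  (via Irby)
Quorn: 10  (via Eskin)
Kelso: 12  (via Ravel)
Linby: 12  (via Pirton)
Neston: 14  (via Quorn)
Dunly: 15  (via Eskin)
Shortest route: Irby–Ravel–Eskin–Dunly = 15 km.

15 km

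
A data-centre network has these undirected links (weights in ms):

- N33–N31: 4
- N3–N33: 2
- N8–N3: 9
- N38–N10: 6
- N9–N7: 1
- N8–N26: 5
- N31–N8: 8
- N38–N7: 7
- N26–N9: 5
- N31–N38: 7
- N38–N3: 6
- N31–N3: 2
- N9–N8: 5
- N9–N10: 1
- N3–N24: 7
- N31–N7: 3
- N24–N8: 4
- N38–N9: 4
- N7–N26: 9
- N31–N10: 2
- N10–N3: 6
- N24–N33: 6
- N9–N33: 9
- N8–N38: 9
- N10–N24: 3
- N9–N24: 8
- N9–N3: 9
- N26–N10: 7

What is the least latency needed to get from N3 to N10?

Running Dijkstra from N3:
N3: 0
N33: 2  (via N3)
N31: 2  (via N3)
N10: 4  (via N31)
Shortest route: N3 → N31 → N10 = 4 ms.

4 ms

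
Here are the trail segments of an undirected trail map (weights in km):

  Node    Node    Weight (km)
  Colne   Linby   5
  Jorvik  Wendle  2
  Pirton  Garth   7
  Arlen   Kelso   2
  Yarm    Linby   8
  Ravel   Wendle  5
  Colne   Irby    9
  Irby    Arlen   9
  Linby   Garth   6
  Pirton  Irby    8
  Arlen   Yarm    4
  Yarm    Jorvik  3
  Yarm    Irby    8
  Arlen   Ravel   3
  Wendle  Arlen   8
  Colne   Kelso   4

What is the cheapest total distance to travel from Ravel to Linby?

14 km

Running Dijkstra from Ravel:
Ravel: 0
Arlen: 3  (via Ravel)
Kelso: 5  (via Arlen)
Wendle: 5  (via Ravel)
Jorvik: 7  (via Wendle)
Yarm: 7  (via Arlen)
Colne: 9  (via Kelso)
Irby: 12  (via Arlen)
Linby: 14  (via Colne)
Shortest route: Ravel–Arlen–Kelso–Colne–Linby = 14 km.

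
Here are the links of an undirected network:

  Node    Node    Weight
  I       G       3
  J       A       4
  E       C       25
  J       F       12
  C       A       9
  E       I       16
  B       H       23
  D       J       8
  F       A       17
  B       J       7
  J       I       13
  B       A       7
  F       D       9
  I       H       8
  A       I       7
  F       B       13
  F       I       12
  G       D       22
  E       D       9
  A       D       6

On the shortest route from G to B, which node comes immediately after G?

I

Compare a few routes:
G - I - A - B: 3+7+7 = 17
G - I - A - J - B: 3+7+4+7 = 21
G - I - J - B: 3+13+7 = 23
The minimum is 17 via G - I - A - B.
So from G the first move is to I.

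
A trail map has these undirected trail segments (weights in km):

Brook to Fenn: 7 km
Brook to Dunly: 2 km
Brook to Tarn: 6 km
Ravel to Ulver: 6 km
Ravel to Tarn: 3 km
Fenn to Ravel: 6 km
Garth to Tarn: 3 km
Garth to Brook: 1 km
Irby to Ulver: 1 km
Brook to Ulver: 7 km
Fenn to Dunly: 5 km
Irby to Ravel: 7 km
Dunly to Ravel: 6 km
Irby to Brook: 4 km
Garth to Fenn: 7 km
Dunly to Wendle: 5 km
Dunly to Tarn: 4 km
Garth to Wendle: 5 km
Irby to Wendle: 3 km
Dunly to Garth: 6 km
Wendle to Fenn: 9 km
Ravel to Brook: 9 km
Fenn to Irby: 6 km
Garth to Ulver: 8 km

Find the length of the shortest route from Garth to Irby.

5 km

Settle nodes by increasing distance from Garth:
Garth: 0
Brook: 1  (via Garth)
Tarn: 3  (via Garth)
Dunly: 3  (via Brook)
Irby: 5  (via Brook)
Shortest route: Garth–Brook–Irby = 5 km.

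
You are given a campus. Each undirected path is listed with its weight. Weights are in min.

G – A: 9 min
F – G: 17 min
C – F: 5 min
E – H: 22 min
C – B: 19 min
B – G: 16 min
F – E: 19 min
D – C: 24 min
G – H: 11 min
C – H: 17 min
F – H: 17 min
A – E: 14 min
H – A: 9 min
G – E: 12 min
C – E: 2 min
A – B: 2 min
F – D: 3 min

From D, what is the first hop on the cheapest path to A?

Compare a few routes:
D–F–H–A: 3+17+9 = 29
D–F–C–E–A: 3+5+2+14 = 24
The minimum is 24 min via D–F–C–E–A.
So from D the first move is to F.

F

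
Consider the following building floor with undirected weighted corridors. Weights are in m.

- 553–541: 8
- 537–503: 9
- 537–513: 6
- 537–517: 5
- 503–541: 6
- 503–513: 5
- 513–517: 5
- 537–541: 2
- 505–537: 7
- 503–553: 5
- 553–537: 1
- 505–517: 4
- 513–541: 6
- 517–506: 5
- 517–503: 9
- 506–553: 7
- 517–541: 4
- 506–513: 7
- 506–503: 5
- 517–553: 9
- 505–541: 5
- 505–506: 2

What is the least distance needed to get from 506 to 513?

7 m

Running Dijkstra from 506:
506: 0
505: 2  (via 506)
503: 5  (via 506)
517: 5  (via 506)
513: 7  (via 506)
Shortest route: 506–513 = 7 m.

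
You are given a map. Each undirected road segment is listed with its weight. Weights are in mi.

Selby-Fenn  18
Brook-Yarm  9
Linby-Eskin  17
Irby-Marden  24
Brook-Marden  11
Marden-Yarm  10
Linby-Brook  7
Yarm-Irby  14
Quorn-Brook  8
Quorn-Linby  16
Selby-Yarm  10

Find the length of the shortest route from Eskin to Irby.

Candidate routes:
Eskin–Linby–Brook–Yarm–Irby: 17+7+9+14 = 47
Eskin–Linby–Brook–Marden–Irby: 17+7+11+24 = 59
Cheapest is Eskin–Linby–Brook–Yarm–Irby at 47 mi.

47 mi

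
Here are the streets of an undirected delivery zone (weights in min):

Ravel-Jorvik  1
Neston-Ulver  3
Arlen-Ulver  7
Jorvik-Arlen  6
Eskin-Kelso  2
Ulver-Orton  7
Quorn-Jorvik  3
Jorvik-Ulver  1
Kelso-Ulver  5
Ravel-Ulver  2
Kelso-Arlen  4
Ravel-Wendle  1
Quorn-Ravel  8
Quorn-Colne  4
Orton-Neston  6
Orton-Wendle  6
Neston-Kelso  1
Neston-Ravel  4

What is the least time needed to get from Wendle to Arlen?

8 min

Compare a few routes:
Wendle → Ravel → Ulver → Jorvik → Arlen: 1+2+1+6 = 10
Wendle → Ravel → Ulver → Arlen: 1+2+7 = 10
Wendle → Ravel → Jorvik → Arlen: 1+1+6 = 8
The minimum is 8 min via Wendle → Ravel → Jorvik → Arlen.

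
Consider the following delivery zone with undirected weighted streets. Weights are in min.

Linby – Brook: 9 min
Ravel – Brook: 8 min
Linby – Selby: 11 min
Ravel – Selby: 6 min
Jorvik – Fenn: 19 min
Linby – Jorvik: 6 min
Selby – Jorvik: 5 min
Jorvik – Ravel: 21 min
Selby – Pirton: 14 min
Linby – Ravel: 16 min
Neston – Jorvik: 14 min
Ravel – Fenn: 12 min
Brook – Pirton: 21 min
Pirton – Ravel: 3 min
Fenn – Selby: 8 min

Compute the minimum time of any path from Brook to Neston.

Compare a few routes:
Brook–Ravel–Jorvik–Neston: 8+21+14 = 43
Brook–Linby–Selby–Jorvik–Neston: 9+11+5+14 = 39
Brook–Linby–Jorvik–Neston: 9+6+14 = 29
Brook–Ravel–Selby–Jorvik–Neston: 8+6+5+14 = 33
Cheapest is Brook–Linby–Jorvik–Neston at 29 min.

29 min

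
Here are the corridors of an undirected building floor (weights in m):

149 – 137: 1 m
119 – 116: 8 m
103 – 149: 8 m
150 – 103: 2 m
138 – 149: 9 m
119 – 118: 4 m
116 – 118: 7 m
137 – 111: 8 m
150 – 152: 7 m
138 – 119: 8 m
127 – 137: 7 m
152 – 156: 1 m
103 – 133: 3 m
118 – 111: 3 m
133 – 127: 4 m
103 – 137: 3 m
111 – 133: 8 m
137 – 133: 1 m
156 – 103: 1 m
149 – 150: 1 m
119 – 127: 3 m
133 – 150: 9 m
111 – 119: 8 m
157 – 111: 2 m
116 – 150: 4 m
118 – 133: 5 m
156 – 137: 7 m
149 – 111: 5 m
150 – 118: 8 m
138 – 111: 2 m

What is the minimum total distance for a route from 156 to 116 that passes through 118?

16 m

Shortest 156→118: 156–103–133–118 = 9
Shortest 118→116: 118–116 = 7
Total via 118: 9 + 7 = 16 m.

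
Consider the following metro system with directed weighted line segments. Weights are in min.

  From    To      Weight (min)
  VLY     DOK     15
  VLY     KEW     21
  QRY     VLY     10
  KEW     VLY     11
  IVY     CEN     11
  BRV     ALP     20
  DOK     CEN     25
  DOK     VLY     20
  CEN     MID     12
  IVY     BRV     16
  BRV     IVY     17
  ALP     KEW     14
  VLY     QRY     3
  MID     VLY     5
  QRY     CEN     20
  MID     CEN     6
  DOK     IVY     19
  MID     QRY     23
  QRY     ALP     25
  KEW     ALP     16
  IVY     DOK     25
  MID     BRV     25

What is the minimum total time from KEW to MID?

46 min

Running Dijkstra from KEW:
KEW: 0
VLY: 11  (via KEW)
QRY: 14  (via VLY)
ALP: 16  (via KEW)
DOK: 26  (via VLY)
CEN: 34  (via QRY)
IVY: 45  (via DOK)
MID: 46  (via CEN)
Shortest route: KEW → VLY → QRY → CEN → MID = 46 min.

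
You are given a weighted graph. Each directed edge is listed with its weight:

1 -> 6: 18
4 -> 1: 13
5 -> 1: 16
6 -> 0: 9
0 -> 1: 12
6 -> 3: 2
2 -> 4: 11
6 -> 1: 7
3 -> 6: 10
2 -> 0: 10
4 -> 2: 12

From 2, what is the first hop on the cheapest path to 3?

0

Enumerating some paths:
2–4–1–6–3: 11+13+18+2 = 44
2–0–1–6–3: 10+12+18+2 = 42
The minimum is 42 via 2–0–1–6–3.
So from 2 the first move is to 0.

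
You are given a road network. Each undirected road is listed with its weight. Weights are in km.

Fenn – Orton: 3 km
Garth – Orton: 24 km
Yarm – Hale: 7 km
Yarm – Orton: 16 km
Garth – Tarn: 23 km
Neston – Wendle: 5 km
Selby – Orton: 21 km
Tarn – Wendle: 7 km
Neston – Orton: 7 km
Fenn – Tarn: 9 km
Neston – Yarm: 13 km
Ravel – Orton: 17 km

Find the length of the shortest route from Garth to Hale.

Candidate routes:
Garth–Orton–Yarm–Hale: 24+16+7 = 47
Garth–Tarn–Wendle–Neston–Yarm–Hale: 23+7+5+13+7 = 55
Garth–Orton–Neston–Yarm–Hale: 24+7+13+7 = 51
Garth–Tarn–Fenn–Orton–Yarm–Hale: 23+9+3+16+7 = 58
Cheapest is Garth–Orton–Yarm–Hale at 47 km.

47 km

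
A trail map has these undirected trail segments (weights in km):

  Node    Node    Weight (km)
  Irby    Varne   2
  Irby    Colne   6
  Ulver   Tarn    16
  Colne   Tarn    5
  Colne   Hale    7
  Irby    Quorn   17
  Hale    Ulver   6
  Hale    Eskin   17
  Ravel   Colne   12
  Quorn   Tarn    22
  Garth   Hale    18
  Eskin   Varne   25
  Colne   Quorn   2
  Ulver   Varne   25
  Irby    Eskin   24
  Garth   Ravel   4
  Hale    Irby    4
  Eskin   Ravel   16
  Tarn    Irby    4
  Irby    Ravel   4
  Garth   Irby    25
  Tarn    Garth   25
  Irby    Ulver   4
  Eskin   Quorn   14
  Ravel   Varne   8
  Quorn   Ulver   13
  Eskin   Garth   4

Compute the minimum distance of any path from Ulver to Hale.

Running Dijkstra from Ulver:
Ulver: 0
Irby: 4  (via Ulver)
Varne: 6  (via Irby)
Hale: 6  (via Ulver)
Shortest route: Ulver–Hale = 6 km.

6 km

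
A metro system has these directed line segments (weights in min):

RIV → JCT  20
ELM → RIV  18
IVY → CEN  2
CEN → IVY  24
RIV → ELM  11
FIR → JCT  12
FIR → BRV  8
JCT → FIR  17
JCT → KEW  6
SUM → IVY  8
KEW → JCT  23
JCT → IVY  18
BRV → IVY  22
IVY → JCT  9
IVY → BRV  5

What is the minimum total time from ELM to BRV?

61 min

Settle nodes by increasing distance from ELM:
ELM: 0
RIV: 18  (via ELM)
JCT: 38  (via RIV)
KEW: 44  (via JCT)
FIR: 55  (via JCT)
IVY: 56  (via JCT)
CEN: 58  (via IVY)
BRV: 61  (via IVY)
Shortest route: ELM → RIV → JCT → IVY → BRV = 61 min.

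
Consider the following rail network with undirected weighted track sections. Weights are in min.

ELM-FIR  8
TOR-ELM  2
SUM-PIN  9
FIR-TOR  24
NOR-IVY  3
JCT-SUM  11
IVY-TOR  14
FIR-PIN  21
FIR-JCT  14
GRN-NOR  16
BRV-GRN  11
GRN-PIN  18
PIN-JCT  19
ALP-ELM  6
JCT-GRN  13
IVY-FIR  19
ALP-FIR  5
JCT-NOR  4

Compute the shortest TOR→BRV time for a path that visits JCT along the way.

45 min

Best TOR to JCT: TOR–IVY–NOR–JCT costing 21
Best JCT to BRV: JCT–GRN–BRV costing 24
Total via JCT: 21 + 24 = 45 min.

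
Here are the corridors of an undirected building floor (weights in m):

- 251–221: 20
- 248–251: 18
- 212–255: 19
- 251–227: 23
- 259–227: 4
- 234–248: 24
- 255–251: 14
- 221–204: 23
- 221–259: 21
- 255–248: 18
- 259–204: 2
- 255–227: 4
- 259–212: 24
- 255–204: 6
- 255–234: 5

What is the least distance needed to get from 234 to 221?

Candidate routes:
234 - 255 - 227 - 259 - 204 - 221: 5+4+4+2+23 = 38
234 - 255 - 204 - 221: 5+6+23 = 34
The minimum is 34 m via 234 - 255 - 204 - 221.

34 m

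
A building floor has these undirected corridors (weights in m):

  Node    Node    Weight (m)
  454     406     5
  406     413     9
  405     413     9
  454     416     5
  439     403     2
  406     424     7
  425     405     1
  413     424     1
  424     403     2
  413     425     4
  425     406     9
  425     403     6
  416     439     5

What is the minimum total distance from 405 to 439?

Shortest distances from 405:
405: 0
425: 1  (via 405)
413: 5  (via 425)
424: 6  (via 413)
403: 7  (via 425)
439: 9  (via 403)
Shortest route: 405–425–403–439 = 9 m.

9 m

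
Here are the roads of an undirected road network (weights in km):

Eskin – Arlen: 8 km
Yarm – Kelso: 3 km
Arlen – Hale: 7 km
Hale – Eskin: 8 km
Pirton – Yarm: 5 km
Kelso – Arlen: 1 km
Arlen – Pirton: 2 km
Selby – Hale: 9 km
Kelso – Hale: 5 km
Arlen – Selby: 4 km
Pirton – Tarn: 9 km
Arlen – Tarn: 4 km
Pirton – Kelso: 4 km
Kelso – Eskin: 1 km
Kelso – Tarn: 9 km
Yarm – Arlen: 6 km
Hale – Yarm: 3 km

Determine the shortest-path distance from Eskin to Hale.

6 km

Shortest distances from Eskin:
Eskin: 0
Kelso: 1  (via Eskin)
Arlen: 2  (via Kelso)
Yarm: 4  (via Kelso)
Pirton: 4  (via Arlen)
Selby: 6  (via Arlen)
Tarn: 6  (via Arlen)
Hale: 6  (via Kelso)
Shortest route: Eskin → Kelso → Hale = 6 km.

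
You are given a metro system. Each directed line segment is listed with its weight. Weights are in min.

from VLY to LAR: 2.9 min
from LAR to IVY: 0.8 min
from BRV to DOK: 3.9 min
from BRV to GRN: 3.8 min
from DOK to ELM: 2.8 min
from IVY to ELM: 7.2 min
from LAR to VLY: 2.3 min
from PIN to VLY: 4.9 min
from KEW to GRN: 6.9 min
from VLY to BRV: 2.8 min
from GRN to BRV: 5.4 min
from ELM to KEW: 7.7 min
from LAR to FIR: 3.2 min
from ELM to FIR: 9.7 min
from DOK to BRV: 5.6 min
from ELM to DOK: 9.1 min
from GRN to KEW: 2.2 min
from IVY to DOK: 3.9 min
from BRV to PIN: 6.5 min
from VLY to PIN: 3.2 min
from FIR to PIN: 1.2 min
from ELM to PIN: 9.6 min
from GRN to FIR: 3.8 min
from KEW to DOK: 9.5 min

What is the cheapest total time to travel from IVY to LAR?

23.8 min

Enumerating some paths:
IVY - DOK - BRV - PIN - VLY - LAR: 3.9+5.6+6.5+4.9+2.9 = 23.8
IVY - DOK - ELM - PIN - VLY - LAR: 3.9+2.8+9.6+4.9+2.9 = 24.1
The minimum is 23.8 min via IVY - DOK - BRV - PIN - VLY - LAR.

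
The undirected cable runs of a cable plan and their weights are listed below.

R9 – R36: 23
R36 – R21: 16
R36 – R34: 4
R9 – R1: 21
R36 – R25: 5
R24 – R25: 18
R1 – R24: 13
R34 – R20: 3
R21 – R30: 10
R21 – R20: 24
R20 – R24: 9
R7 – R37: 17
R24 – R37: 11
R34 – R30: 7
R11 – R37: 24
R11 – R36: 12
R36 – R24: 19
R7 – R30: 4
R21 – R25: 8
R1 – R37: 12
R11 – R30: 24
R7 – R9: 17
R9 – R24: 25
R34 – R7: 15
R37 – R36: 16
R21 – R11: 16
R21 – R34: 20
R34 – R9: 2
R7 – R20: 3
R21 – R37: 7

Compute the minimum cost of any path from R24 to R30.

16

Running Dijkstra from R24:
R24: 0
R20: 9  (via R24)
R37: 11  (via R24)
R34: 12  (via R20)
R7: 12  (via R20)
R1: 13  (via R24)
R9: 14  (via R34)
R36: 16  (via R34)
R30: 16  (via R7)
Shortest route: R24 → R20 → R7 → R30 = 16.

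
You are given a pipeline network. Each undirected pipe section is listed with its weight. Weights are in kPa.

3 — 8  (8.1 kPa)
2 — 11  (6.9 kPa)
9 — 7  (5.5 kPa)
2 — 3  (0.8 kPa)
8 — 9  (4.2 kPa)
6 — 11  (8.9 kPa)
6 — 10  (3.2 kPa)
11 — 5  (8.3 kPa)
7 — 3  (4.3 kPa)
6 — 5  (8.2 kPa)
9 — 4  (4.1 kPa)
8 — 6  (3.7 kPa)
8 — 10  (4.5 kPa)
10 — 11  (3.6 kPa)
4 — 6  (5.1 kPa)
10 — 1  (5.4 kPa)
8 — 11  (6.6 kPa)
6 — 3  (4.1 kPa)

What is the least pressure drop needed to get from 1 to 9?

14.1 kPa

Running Dijkstra from 1:
1: 0
10: 5.4  (via 1)
6: 8.6  (via 10)
11: 9  (via 10)
8: 9.9  (via 10)
3: 12.7  (via 6)
2: 13.5  (via 3)
4: 13.7  (via 6)
9: 14.1  (via 8)
Shortest route: 1 → 10 → 8 → 9 = 14.1 kPa.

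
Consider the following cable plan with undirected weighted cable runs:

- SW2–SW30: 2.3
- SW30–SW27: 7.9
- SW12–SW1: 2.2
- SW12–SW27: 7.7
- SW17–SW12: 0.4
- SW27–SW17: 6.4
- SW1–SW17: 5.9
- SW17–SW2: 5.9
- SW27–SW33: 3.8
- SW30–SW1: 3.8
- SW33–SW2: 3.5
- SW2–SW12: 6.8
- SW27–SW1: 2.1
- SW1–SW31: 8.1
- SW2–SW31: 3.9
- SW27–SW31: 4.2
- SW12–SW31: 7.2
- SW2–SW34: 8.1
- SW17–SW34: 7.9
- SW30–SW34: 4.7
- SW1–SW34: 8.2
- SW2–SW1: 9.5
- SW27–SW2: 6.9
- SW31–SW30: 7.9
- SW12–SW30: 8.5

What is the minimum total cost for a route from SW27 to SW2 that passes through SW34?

Best SW27 to SW34: SW27–SW1–SW34 costing 10.3
Shortest SW34→SW2: SW34–SW30–SW2 = 7
Total via SW34: 10.3 + 7 = 17.3.

17.3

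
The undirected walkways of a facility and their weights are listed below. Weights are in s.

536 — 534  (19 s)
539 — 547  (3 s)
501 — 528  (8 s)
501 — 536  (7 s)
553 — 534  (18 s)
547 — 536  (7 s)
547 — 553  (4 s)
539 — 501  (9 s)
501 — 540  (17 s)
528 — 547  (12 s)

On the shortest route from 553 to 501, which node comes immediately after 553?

547

Enumerating some paths:
553 - 547 - 528 - 501: 4+12+8 = 24
553 - 547 - 539 - 501: 4+3+9 = 16
553 - 547 - 536 - 501: 4+7+7 = 18
The minimum is 16 s via 553 - 547 - 539 - 501.
So from 553 the first move is to 547.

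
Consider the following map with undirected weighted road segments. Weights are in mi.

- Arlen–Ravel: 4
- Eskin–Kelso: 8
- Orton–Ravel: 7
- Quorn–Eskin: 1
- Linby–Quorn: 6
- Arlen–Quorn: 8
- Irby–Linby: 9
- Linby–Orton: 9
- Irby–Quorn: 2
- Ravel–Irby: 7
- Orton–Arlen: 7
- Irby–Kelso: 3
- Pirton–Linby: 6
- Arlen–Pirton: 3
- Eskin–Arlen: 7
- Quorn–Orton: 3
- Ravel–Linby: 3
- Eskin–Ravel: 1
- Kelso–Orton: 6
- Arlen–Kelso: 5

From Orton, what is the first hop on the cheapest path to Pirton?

Arlen

Candidate routes:
Orton - Quorn - Eskin - Ravel - Arlen - Pirton: 3+1+1+4+3 = 12
Orton - Quorn - Eskin - Arlen - Pirton: 3+1+7+3 = 14
Orton - Quorn - Eskin - Ravel - Linby - Pirton: 3+1+1+3+6 = 14
Orton - Arlen - Pirton: 7+3 = 10
The minimum is 10 mi via Orton - Arlen - Pirton.
So from Orton the first move is to Arlen.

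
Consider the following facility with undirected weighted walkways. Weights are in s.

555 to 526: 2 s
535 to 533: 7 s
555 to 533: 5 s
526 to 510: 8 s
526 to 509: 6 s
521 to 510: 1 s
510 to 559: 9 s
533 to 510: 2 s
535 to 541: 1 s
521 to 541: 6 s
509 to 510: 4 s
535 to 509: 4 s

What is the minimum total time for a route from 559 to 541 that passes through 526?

Shortest 559→526: 559–510–526 = 17
Best 526 to 541: 526–509–535–541 costing 11
Total via 526: 17 + 11 = 28 s.

28 s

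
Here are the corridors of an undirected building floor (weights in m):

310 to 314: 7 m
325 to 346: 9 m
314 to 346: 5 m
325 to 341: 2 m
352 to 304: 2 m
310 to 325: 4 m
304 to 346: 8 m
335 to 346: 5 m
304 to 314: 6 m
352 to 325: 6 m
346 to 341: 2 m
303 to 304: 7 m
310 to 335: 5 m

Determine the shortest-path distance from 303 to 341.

17 m

Shortest distances from 303:
303: 0
304: 7  (via 303)
352: 9  (via 304)
314: 13  (via 304)
346: 15  (via 304)
325: 15  (via 352)
341: 17  (via 346)
Shortest route: 303 → 304 → 346 → 341 = 17 m.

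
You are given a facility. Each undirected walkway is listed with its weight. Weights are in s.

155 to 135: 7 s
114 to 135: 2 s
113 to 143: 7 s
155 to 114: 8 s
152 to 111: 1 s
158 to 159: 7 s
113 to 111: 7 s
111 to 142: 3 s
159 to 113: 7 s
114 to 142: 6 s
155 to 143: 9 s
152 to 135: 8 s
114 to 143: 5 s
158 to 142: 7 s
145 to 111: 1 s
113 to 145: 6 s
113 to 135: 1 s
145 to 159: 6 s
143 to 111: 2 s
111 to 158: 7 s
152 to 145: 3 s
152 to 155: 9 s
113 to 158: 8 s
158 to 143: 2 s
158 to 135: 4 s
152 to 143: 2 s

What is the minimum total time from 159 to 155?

Compare a few routes:
159–145–111–152–155: 6+1+1+9 = 17
159–158–143–155: 7+2+9 = 18
159–113–135–155: 7+1+7 = 15
The minimum is 15 s via 159–113–135–155.

15 s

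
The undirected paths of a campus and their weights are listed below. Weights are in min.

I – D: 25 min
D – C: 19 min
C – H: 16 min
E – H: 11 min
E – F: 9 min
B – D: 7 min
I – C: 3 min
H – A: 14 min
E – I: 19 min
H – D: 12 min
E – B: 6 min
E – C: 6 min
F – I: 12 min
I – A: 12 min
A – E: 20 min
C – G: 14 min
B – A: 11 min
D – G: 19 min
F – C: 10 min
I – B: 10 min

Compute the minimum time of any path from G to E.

20 min

Running Dijkstra from G:
G: 0
C: 14  (via G)
I: 17  (via C)
D: 19  (via G)
E: 20  (via C)
Shortest route: G–C–E = 20 min.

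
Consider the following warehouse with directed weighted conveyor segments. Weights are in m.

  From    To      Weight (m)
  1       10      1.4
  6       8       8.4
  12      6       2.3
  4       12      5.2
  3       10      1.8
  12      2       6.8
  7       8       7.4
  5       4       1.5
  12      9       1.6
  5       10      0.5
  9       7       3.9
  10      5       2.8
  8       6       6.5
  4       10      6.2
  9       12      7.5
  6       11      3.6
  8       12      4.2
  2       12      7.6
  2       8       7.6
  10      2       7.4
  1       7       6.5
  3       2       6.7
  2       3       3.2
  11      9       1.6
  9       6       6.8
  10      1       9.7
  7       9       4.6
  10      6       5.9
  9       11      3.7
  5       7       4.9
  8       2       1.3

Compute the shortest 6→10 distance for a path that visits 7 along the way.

Best 6 to 7: 6–11–9–7 costing 9.1
Shortest 7→10: 7–8–2–3–10 = 13.7
Total via 7: 9.1 + 13.7 = 22.8 m.

22.8 m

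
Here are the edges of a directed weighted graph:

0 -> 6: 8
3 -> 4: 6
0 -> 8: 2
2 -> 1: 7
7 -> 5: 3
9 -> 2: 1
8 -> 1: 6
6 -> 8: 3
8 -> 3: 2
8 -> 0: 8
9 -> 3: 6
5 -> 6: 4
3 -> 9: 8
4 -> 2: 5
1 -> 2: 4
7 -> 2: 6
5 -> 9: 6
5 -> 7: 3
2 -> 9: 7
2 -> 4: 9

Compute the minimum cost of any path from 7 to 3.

Compare a few routes:
7 → 5 → 9 → 3: 3+6+6 = 15
7 → 5 → 6 → 8 → 3: 3+4+3+2 = 12
The minimum is 12 via 7 → 5 → 6 → 8 → 3.

12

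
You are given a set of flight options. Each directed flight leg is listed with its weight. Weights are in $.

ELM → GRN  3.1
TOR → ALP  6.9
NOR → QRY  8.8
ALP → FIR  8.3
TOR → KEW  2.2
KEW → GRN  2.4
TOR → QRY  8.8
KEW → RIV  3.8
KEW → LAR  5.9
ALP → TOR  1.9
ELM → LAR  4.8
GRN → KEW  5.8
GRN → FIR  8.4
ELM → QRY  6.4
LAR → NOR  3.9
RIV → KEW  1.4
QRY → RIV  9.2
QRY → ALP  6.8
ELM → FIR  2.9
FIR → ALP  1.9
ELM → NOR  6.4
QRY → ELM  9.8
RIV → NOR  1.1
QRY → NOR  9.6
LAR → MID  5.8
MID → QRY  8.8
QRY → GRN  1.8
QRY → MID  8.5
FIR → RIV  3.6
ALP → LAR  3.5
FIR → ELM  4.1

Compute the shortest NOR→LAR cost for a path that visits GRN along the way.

$22.3

Shortest NOR→GRN: NOR–QRY–GRN = 10.6
Shortest GRN→LAR: GRN–KEW–LAR = 11.7
Total via GRN: 10.6 + 11.7 = $22.3.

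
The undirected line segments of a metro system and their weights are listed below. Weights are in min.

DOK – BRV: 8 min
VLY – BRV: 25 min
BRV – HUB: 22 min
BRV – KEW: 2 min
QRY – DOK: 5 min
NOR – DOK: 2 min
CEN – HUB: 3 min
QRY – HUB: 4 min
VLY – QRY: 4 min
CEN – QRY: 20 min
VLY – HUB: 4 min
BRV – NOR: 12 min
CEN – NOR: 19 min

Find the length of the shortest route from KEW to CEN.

22 min

Shortest distances from KEW:
KEW: 0
BRV: 2  (via KEW)
DOK: 10  (via BRV)
NOR: 12  (via DOK)
QRY: 15  (via DOK)
HUB: 19  (via QRY)
VLY: 19  (via QRY)
CEN: 22  (via HUB)
Shortest route: KEW → BRV → DOK → QRY → HUB → CEN = 22 min.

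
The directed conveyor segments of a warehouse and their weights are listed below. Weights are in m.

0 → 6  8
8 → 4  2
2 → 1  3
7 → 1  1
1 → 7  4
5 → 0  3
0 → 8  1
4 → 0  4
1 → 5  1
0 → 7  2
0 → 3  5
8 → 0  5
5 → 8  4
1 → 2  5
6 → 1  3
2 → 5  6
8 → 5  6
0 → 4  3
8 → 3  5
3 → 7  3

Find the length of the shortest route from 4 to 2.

Candidate routes:
4 - 0 - 7 - 1 - 2: 4+2+1+5 = 12
4 - 0 - 3 - 7 - 1 - 2: 4+5+3+1+5 = 18
Cheapest is 4 - 0 - 7 - 1 - 2 at 12 m.

12 m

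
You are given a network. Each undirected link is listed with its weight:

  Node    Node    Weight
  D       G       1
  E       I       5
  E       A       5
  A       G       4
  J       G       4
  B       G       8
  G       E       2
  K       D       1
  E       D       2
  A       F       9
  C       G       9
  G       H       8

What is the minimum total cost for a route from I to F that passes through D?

Best I to D: I → E → D costing 7
Best D to F: D → G → A → F costing 14
Total via D: 7 + 14 = 21.

21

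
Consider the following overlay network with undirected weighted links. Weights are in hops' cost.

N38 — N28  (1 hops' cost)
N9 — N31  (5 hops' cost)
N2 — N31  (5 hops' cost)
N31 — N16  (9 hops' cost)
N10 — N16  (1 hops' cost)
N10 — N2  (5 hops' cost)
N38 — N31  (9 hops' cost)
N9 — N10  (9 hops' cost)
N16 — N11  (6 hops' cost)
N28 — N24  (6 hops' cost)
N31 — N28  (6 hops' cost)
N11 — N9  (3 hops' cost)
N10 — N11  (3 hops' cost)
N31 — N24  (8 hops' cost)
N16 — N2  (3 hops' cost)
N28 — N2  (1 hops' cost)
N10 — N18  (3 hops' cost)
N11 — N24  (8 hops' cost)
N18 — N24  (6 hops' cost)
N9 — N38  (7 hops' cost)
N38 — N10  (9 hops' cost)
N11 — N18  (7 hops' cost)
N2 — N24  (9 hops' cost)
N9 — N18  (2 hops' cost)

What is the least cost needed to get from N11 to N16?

4 hops' cost

Settle nodes by increasing distance from N11:
N11: 0
N10: 3  (via N11)
N9: 3  (via N11)
N16: 4  (via N10)
Shortest route: N11–N10–N16 = 4 hops' cost.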